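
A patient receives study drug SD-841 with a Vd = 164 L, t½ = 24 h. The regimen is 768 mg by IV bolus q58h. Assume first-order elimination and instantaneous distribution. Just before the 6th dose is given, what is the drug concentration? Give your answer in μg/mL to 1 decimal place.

f = (1/2)^(τ/t½) = (1/2)^(58/24) ≈ 0.1873.
C₀ = D/Vd = 768/164 ≈ 4.683 μg/mL.
Before the 6th dose, 5 doses have been given. Superposition: Cmin = C₀·(f + f² + … + f^5).
≈ 4.683 × (0.1873 + 0.0351 + 0.0066 + 0.0012 + 0.0002) ≈ 4.683 × 0.2304 ≈ 1.079 μg/mL.

1.1 μg/mL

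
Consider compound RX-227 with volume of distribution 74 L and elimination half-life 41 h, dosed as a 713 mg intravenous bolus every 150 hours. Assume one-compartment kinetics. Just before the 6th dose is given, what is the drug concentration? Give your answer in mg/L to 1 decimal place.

f = (1/2)^(τ/t½) = (1/2)^(150/41) ≈ 0.0792.
C₀ = D/Vd = 713/74 ≈ 9.635 mg/L.
Before the 6th dose, 5 doses have been given. Superposition: Cmin = C₀·(f + f² + … + f^5).
≈ 9.635 × (0.0792 + 0.0063 + 0.0005 + 0.0000 + 0.0000) ≈ 9.635 × 0.0860 ≈ 0.829 mg/L.

0.8 mg/L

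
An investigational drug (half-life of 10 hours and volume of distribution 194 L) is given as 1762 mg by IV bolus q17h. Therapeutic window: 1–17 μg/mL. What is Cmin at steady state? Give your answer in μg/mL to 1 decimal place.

τ/t½ = 17/10 ≈ 1.7, so fraction remaining f = (1/2)^(17/10) ≈ 0.3078.
Single-dose peak C₀ = D/Vd = 1762/194 ≈ 9.082 μg/mL.
Steady-state trough Cmin,ss = C₀·f/(1−f) ≈ 9.082 × 0.3078/0.6922 ≈ 4.038 μg/mL.
Trough 4.0 μg/mL vs MEC 1 μg/mL: adequate.

4.0 μg/mL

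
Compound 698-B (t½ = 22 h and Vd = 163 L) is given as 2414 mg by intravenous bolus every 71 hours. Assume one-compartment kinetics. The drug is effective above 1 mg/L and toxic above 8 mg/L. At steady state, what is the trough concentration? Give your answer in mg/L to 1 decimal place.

k = ln2/t½ = ln2/22 ≈ 0.031507 h⁻¹; fraction remaining f = e^(−kτ) = e^(−0.031507×71) ≈ 0.1068.
At steady state, accumulation factor R = 1/(1 − e^(−kτ)) ≈ 1.1196.
Each bolus raises the concentration by D/Vd = 2414/163 ≈ 14.810 mg/L.
Cmax,ss = C₀/(1 − f) ≈ 14.810/0.8932 ≈ 16.581 mg/L.
Steady-state trough Cmin,ss = Cmax,ss·f ≈ 16.581 × 0.1068 ≈ 1.771 mg/L.
Trough 1.8 mg/L vs MEC 1 mg/L: adequate.

1.8 mg/L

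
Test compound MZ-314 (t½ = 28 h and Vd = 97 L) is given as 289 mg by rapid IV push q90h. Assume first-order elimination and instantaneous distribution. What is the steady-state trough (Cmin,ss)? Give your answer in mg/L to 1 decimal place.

Over one 90-h interval, 90/28 ≈ 3.2143 half-lives elapse, leaving f ≈ 0.1077 of each dose.
Accumulation ratio R = 1/(1 − f) ≈ 1/0.8923 ≈ 1.1207.
Single-dose peak C₀ = D/Vd = 289/97 ≈ 2.979 mg/L.
Cmax,ss = C₀/(1 − f) ≈ 2.979/0.8923 ≈ 3.339 mg/L.
One interval later, Cmin,ss = Cmax,ss·e^(−kτ) ≈ 3.339 × 0.1077 ≈ 0.360 mg/L.

0.4 mg/L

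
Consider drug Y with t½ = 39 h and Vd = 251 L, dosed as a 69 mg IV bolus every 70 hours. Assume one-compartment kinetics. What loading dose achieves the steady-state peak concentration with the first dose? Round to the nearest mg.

97 mg

f = (1/2)^(70/39) ≈ 0.288197; accumulation ratio R = 1/(1−f) ≈ 1.40488.
Loading dose to hit Cmax,ss on first dose: D_load = D_maint·R ≈ 69 × 1.40488 ≈ 96.94 mg.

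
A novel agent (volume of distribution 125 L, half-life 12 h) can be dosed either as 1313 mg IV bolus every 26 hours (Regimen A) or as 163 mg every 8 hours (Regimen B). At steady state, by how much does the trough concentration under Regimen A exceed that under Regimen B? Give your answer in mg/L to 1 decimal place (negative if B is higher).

Regimen A: f = (1/2)^(26/12) ≈ 0.2227; Cmin,ss = (1313/125)·f/(1−f) ≈ 3.009 mg/L.
Regimen B: f = (1/2)^(8/12) ≈ 0.6300; Cmin,ss = (163/125)·f/(1−f) ≈ 2.220 mg/L.
Difference ≈ 3.009 − 2.220 ≈ 0.789 mg/L.

0.8 mg/L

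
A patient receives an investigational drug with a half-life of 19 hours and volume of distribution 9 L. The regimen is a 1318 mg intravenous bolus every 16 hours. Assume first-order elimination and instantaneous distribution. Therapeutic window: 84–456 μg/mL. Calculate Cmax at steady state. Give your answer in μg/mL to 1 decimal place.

τ/t½ = 16/19 ≈ 0.84211, so fraction remaining f = (1/2)^(16/19) ≈ 0.5578.
At steady state, accumulation factor R = 1/(1 − e^(−kτ)) ≈ 2.2614.
Single-dose peak C₀ = D/Vd = 1318/9 ≈ 146.444 μg/mL.
Steady-state peak Cmax,ss = C₀·R ≈ 146.444 × 2.2614 ≈ 331.168 μg/mL.
Peak 331.2 μg/mL vs MTC 456 μg/mL: below toxic threshold.

331.2 μg/mL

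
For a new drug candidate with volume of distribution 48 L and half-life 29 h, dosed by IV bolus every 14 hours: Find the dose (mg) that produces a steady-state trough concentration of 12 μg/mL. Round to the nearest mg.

τ/t½ = 14/29 ≈ 0.48276, so f = (1/2)^(14/29) ≈ 0.715608.
Cmin,ss = (D/Vd)·f/(1−f), so D = Cmin,ss·Vd·(1−f)/f.
D = 12 × 48 × (1−f)/f ≈ 12 × 48 × 0.39741 ≈ 228.91 mg.

229 mg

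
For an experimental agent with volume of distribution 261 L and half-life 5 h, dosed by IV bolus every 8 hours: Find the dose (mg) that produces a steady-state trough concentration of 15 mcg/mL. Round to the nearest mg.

7953 mg

τ/t½ = 8/5 ≈ 1.6, so f = (1/2)^(8/5) ≈ 0.329877.
Cmin,ss = (D/Vd)·f/(1−f), so D = Cmin,ss·Vd·(1−f)/f.
D = 15 × 261 × (1−f)/f ≈ 15 × 261 × 2.03143 ≈ 7953.05 mg.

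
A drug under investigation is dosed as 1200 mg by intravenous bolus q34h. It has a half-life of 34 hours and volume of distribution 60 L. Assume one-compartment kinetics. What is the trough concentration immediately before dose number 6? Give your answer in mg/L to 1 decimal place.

f = (1/2)^(τ/t½) = (1/2)^(34/34) ≈ 0.5000.
C₀ = D/Vd = 1200/60 ≈ 20.000 mg/L.
Before the 6th dose, 5 doses have been given. Superposition: Cmin = C₀·(f + f² + … + f^5).
≈ 20.000 × (0.5000 + 0.2500 + 0.1250 + 0.0625 + 0.0313) ≈ 20.000 × 0.9688 ≈ 19.376 mg/L.

19.4 mg/L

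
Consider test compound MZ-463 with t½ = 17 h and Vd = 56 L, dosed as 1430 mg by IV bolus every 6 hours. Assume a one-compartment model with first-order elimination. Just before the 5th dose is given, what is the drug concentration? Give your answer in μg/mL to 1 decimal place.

57.5 μg/mL

f = (1/2)^(τ/t½) = (1/2)^(6/17) ≈ 0.7830.
C₀ = D/Vd = 1430/56 ≈ 25.536 μg/mL.
Before the 5th dose, 4 doses have been given. Superposition: Cmin = C₀·(f + f² + … + f^4).
≈ 25.536 × (0.7830 + 0.6131 + 0.4800 + 0.3759) ≈ 25.536 × 2.2520 ≈ 57.507 μg/mL.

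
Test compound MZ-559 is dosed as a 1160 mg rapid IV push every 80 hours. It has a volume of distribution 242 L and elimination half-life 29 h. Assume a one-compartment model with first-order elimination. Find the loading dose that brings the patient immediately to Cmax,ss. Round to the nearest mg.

f = (1/2)^(80/29) ≈ 0.147765; accumulation ratio R = 1/(1−f) ≈ 1.17339.
Loading dose to hit Cmax,ss on first dose: D_load = D_maint·R ≈ 1160 × 1.17339 ≈ 1361.13 mg.

1361 mg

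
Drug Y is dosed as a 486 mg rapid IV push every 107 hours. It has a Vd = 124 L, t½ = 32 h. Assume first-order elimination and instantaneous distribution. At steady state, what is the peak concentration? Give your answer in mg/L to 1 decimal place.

4.3 mg/L

k = ln2/t½ = ln2/32 ≈ 0.021661 h⁻¹; fraction remaining f = e^(−kτ) = e^(−0.021661×107) ≈ 0.0985.
At steady state, accumulation factor R = 1/(1 − e^(−kτ)) ≈ 1.1093.
Each bolus raises the concentration by D/Vd = 486/124 ≈ 3.919 mg/L.
Steady-state peak Cmax,ss = C₀·R ≈ 3.919 × 1.1093 ≈ 4.347 mg/L.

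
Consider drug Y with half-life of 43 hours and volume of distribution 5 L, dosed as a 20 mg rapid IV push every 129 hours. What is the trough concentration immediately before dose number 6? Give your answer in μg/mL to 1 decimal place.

0.6 μg/mL

f = (1/2)^(τ/t½) = (1/2)^(129/43) ≈ 0.1250.
C₀ = D/Vd = 20/5 ≈ 4.000 μg/mL.
Before the 6th dose, 5 doses have been given. Superposition: Cmin = C₀·(f + f² + … + f^5).
≈ 4.000 × (0.1250 + 0.0156 + 0.0020 + 0.0002 + 0.0000) ≈ 4.000 × 0.1428 ≈ 0.571 μg/mL.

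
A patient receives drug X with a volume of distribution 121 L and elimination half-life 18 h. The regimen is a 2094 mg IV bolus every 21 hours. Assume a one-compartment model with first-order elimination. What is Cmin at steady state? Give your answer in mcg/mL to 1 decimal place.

13.9 mcg/mL

Over one 21-h interval, 21/18 ≈ 1.1667 half-lives elapse, leaving f ≈ 0.4454 of each dose.
Each bolus raises the concentration by D/Vd = 2094/121 ≈ 17.306 mcg/mL.
Steady-state trough Cmin,ss = C₀·f/(1−f) ≈ 17.306 × 0.4454/0.5546 ≈ 13.898 mcg/mL.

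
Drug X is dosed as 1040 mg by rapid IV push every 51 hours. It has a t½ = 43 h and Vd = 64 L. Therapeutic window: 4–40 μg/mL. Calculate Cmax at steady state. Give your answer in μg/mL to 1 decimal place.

29.0 μg/mL

k = ln2/t½ = ln2/43 ≈ 0.016120 h⁻¹; fraction remaining f = e^(−kτ) = e^(−0.016120×51) ≈ 0.4395.
At steady state, accumulation factor R = 1/(1 − e^(−kτ)) ≈ 1.7841.
Each bolus raises the concentration by D/Vd = 1040/64 ≈ 16.250 μg/mL.
Cmax,ss = C₀/(1 − f) ≈ 16.250/0.5605 ≈ 28.992 μg/mL.
Peak 29.0 μg/mL vs MTC 40 μg/mL: below toxic threshold.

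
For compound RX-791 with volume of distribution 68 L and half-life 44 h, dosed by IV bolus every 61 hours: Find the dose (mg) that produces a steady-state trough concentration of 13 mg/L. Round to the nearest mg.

1427 mg

τ/t½ = 61/44 ≈ 1.3864, so f = (1/2)^(61/44) ≈ 0.382528.
Cmin,ss = (D/Vd)·f/(1−f), so D = Cmin,ss·Vd·(1−f)/f.
D = 13 × 68 × (1−f)/f ≈ 13 × 68 × 1.61419 ≈ 1426.94 mg.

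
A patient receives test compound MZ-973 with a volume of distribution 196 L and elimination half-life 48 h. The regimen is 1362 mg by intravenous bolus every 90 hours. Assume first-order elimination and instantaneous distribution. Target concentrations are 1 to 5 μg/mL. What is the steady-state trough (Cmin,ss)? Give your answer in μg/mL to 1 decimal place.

2.6 μg/mL

τ/t½ = 90/48 ≈ 1.875, so fraction remaining f = (1/2)^(90/48) ≈ 0.2726.
Single-dose peak C₀ = D/Vd = 1362/196 ≈ 6.949 μg/mL.
Steady-state trough Cmin,ss = C₀·f/(1−f) ≈ 6.949 × 0.2726/0.7274 ≈ 2.604 μg/mL.
Trough 2.6 μg/mL vs MEC 1 μg/mL: adequate.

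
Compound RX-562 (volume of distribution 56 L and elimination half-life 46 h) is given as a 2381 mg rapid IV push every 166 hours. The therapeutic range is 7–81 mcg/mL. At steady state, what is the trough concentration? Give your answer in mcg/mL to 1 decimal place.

3.8 mcg/mL

Over one 166-h interval, 166/46 ≈ 3.6087 half-lives elapse, leaving f ≈ 0.0820 of each dose.
Each bolus raises the concentration by D/Vd = 2381/56 ≈ 42.518 mcg/mL.
Steady-state trough Cmin,ss = C₀·f/(1−f) ≈ 42.518 × 0.0820/0.9180 ≈ 3.798 mcg/mL.
Trough 3.8 mcg/mL vs MEC 7 mcg/mL: subtherapeutic.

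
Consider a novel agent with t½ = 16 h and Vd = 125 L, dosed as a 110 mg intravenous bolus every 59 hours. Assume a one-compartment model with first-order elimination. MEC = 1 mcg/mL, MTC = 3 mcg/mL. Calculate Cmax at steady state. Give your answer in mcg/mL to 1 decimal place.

Over one 59-h interval, 59/16 ≈ 3.6875 half-lives elapse, leaving f ≈ 0.0776 of each dose.
At steady state, accumulation factor R = 1/(1 − e^(−kτ)) ≈ 1.0841.
Each bolus raises the concentration by D/Vd = 110/125 ≈ 0.880 mcg/mL.
Steady-state peak Cmax,ss = C₀·R ≈ 0.880 × 1.0841 ≈ 0.954 mcg/mL.
Peak 1.0 mcg/mL vs MTC 3 mcg/mL: below toxic threshold.

1.0 mcg/mL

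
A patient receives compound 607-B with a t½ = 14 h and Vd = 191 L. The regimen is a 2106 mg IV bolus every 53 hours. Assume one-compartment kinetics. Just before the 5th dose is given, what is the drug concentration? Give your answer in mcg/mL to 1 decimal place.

f = (1/2)^(τ/t½) = (1/2)^(53/14) ≈ 0.0725.
C₀ = D/Vd = 2106/191 ≈ 11.026 mcg/mL.
Before the 5th dose, 4 doses have been given. Superposition: Cmin = C₀·(f + f² + … + f^4).
≈ 11.026 × (0.0725 + 0.0053 + 0.0004 + 0.0000) ≈ 11.026 × 0.0782 ≈ 0.862 mcg/mL.

0.9 mcg/mL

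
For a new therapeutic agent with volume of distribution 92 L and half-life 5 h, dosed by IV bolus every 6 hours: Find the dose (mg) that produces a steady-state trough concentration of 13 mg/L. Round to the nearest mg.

1552 mg

τ/t½ = 6/5 ≈ 1.2, so f = (1/2)^(6/5) ≈ 0.435275.
Cmin,ss = (D/Vd)·f/(1−f), so D = Cmin,ss·Vd·(1−f)/f.
D = 13 × 92 × (1−f)/f ≈ 13 × 92 × 1.29740 ≈ 1551.69 mg.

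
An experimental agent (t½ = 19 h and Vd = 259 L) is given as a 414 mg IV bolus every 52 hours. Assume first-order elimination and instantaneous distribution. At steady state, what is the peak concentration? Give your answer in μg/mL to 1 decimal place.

1.9 μg/mL

τ/t½ = 52/19 ≈ 2.7368, so fraction remaining f = (1/2)^(52/19) ≈ 0.1500.
At steady state, accumulation factor R = 1/(1 − e^(−kτ)) ≈ 1.1765.
Single-dose peak C₀ = D/Vd = 414/259 ≈ 1.598 μg/mL.
Steady-state peak Cmax,ss = C₀·R ≈ 1.598 × 1.1765 ≈ 1.880 μg/mL.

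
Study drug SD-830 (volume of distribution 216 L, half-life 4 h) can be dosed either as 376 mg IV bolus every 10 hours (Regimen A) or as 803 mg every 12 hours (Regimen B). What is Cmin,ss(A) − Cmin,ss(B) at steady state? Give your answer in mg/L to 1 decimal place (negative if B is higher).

Regimen A: f = (1/2)^(10/4) ≈ 0.1768; Cmin,ss = (376/216)·f/(1−f) ≈ 0.374 mg/L.
Regimen B: f = (1/2)^(12/4) ≈ 0.1250; Cmin,ss = (803/216)·f/(1−f) ≈ 0.531 mg/L.
Difference ≈ 0.374 − 0.531 ≈ -0.157 mg/L.

-0.2 mg/L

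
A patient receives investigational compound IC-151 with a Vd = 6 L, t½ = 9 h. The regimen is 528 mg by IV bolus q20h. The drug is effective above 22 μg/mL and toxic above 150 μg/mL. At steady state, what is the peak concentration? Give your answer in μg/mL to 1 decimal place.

k = ln2/t½ = ln2/9 ≈ 0.077016 h⁻¹; fraction remaining f = e^(−kτ) = e^(−0.077016×20) ≈ 0.2143.
Accumulation ratio R = 1/(1 − f) ≈ 1/0.7857 ≈ 1.2728.
Single-dose peak C₀ = D/Vd = 528/6 ≈ 88.000 μg/mL.
Cmax,ss = C₀/(1 − f) ≈ 88.000/0.7857 ≈ 112.002 μg/mL.
Peak 112.0 μg/mL vs MTC 150 μg/mL: below toxic threshold.

112.0 μg/mL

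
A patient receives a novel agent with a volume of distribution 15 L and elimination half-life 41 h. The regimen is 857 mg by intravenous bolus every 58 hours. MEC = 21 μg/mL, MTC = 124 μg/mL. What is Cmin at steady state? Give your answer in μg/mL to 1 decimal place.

34.3 μg/mL

Over one 58-h interval, 58/41 ≈ 1.4146 half-lives elapse, leaving f ≈ 0.3751 of each dose.
Each bolus raises the concentration by D/Vd = 857/15 ≈ 57.133 μg/mL.
Steady-state trough Cmin,ss = C₀·f/(1−f) ≈ 57.133 × 0.3751/0.6249 ≈ 34.294 μg/mL.
Trough 34.3 μg/mL vs MEC 21 μg/mL: adequate.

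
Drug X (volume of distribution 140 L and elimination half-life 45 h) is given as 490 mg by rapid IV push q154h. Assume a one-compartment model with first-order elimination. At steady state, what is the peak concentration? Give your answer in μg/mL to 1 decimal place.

3.9 μg/mL

k = ln2/t½ = ln2/45 ≈ 0.015403 h⁻¹; fraction remaining f = e^(−kτ) = e^(−0.015403×154) ≈ 0.0933.
At steady state, accumulation factor R = 1/(1 − e^(−kτ)) ≈ 1.1029.
Single-dose peak C₀ = D/Vd = 490/140 ≈ 3.500 μg/mL.
Steady-state peak Cmax,ss = C₀·R ≈ 3.500 × 1.1029 ≈ 3.860 μg/mL.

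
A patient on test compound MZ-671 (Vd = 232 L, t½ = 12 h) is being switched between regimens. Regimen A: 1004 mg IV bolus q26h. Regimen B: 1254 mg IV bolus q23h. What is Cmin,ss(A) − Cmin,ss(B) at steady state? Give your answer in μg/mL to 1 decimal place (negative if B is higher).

Regimen A: f = (1/2)^(26/12) ≈ 0.2227; Cmin,ss = (1004/232)·f/(1−f) ≈ 1.240 μg/mL.
Regimen B: f = (1/2)^(23/12) ≈ 0.2649; Cmin,ss = (1254/232)·f/(1−f) ≈ 1.948 μg/mL.
Difference ≈ 1.240 − 1.948 ≈ -0.708 μg/mL.

-0.7 μg/mL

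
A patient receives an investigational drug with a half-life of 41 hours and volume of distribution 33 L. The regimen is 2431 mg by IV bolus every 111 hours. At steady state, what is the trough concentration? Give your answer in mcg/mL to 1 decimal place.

Over one 111-h interval, 111/41 ≈ 2.7073 half-lives elapse, leaving f ≈ 0.1531 of each dose.
Accumulation ratio R = 1/(1 − f) ≈ 1/0.8469 ≈ 1.1808.
Each bolus raises the concentration by D/Vd = 2431/33 ≈ 73.667 mcg/mL.
Steady-state peak Cmax,ss = C₀·R ≈ 73.667 × 1.1808 ≈ 86.986 mcg/mL.
One interval later, Cmin,ss = Cmax,ss·e^(−kτ) ≈ 86.986 × 0.1531 ≈ 13.318 mcg/mL.

13.3 mcg/mL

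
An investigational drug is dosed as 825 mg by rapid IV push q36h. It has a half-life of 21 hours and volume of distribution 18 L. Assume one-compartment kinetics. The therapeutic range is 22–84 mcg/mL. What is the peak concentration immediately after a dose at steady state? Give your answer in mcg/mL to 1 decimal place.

65.9 mcg/mL

Over one 36-h interval, 36/21 ≈ 1.7143 half-lives elapse, leaving f ≈ 0.3048 of each dose.
At steady state, accumulation factor R = 1/(1 − e^(−kτ)) ≈ 1.4384.
Each bolus raises the concentration by D/Vd = 825/18 ≈ 45.833 mcg/mL.
Steady-state peak Cmax,ss = C₀·R ≈ 45.833 × 1.4384 ≈ 65.926 mcg/mL.
Peak 65.9 mcg/mL vs MTC 84 mcg/mL: below toxic threshold.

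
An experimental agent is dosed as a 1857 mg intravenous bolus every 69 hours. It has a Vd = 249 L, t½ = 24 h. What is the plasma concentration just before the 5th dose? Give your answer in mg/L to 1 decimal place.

f = (1/2)^(τ/t½) = (1/2)^(69/24) ≈ 0.1363.
C₀ = D/Vd = 1857/249 ≈ 7.458 mg/L.
Before the 5th dose, 4 doses have been given. Superposition: Cmin = C₀·(f + f² + … + f^4).
≈ 7.458 × (0.1363 + 0.0186 + 0.0025 + 0.0003) ≈ 7.458 × 0.1577 ≈ 1.176 mg/L.

1.2 mg/L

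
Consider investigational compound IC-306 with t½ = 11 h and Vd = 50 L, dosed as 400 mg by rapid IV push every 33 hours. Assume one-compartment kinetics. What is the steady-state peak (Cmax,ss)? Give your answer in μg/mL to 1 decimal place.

τ = 33 h = 3 half-lives, so f = (1/2)^3 = 0.125.
Accumulation ratio R = 1/(1 − f) = 1/0.875 = 8/7.
Single-dose peak C₀ = D/Vd = 400/50 = 8 μg/mL.
Steady-state peak Cmax,ss = C₀·R = 8 × 8/7 ≈ 9.143 μg/mL.

9.1 μg/mL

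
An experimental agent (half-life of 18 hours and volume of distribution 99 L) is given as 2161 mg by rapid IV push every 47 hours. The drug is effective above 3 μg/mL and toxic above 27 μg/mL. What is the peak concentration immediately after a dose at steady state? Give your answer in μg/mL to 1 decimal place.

Over one 47-h interval, 47/18 ≈ 2.6111 half-lives elapse, leaving f ≈ 0.1637 of each dose.
At steady state, accumulation factor R = 1/(1 − e^(−kτ)) ≈ 1.1957.
Single-dose peak C₀ = D/Vd = 2161/99 ≈ 21.828 μg/mL.
Steady-state peak Cmax,ss = C₀·R ≈ 21.828 × 1.1957 ≈ 26.100 μg/mL.
Peak 26.1 μg/mL vs MTC 27 μg/mL: below toxic threshold.

26.1 μg/mL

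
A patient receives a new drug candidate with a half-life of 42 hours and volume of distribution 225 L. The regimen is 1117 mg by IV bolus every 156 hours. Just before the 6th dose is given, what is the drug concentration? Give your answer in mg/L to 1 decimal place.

f = (1/2)^(τ/t½) = (1/2)^(156/42) ≈ 0.0762.
C₀ = D/Vd = 1117/225 ≈ 4.964 mg/L.
Before the 6th dose, 5 doses have been given. Superposition: Cmin = C₀·(f + f² + … + f^5).
≈ 4.964 × (0.0762 + 0.0058 + 0.0004 + 0.0000 + 0.0000) ≈ 4.964 × 0.0824 ≈ 0.409 mg/L.

0.4 mg/L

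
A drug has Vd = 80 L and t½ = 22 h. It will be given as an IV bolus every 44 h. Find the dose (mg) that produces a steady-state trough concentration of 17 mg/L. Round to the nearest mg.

τ/t½ = 44/22 ≈ 2, so f = (1/2)^(44/22) ≈ 0.250000.
Cmin,ss = (D/Vd)·f/(1−f), so D = Cmin,ss·Vd·(1−f)/f.
D = 17 × 80 × (1−f)/f ≈ 17 × 80 × 3.00000 ≈ 4080.00 mg.

4080 mg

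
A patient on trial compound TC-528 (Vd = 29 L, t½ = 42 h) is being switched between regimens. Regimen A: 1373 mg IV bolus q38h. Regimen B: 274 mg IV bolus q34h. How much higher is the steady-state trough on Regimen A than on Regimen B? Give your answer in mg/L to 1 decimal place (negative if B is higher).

Regimen A: f = (1/2)^(38/42) ≈ 0.5341; Cmin,ss = (1373/29)·f/(1−f) ≈ 54.275 mg/L.
Regimen B: f = (1/2)^(34/42) ≈ 0.5706; Cmin,ss = (274/29)·f/(1−f) ≈ 12.555 mg/L.
Difference ≈ 54.275 − 12.555 ≈ 41.720 mg/L.

41.7 mg/L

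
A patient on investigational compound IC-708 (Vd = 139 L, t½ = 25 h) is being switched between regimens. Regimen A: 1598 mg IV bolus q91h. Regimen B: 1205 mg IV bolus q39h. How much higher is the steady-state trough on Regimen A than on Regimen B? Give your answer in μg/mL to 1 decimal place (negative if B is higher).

Regimen A: f = (1/2)^(91/25) ≈ 0.0802; Cmin,ss = (1598/139)·f/(1−f) ≈ 1.002 μg/mL.
Regimen B: f = (1/2)^(39/25) ≈ 0.3392; Cmin,ss = (1205/139)·f/(1−f) ≈ 4.450 μg/mL.
Difference ≈ 1.002 − 4.450 ≈ -3.448 μg/mL.

-3.4 μg/mL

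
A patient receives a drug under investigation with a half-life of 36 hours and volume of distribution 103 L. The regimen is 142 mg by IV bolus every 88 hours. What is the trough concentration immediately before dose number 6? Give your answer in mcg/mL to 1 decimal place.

f = (1/2)^(τ/t½) = (1/2)^(88/36) ≈ 0.1837.
C₀ = D/Vd = 142/103 ≈ 1.379 mcg/mL.
Before the 6th dose, 5 doses have been given. Superposition: Cmin = C₀·(f + f² + … + f^5).
≈ 1.379 × (0.1837 + 0.0337 + 0.0062 + 0.0011 + 0.0002) ≈ 1.379 × 0.2249 ≈ 0.310 mcg/mL.

0.3 mcg/mL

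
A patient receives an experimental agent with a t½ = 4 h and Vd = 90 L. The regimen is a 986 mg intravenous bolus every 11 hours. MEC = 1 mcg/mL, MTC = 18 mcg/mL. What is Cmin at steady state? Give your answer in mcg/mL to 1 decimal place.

τ/t½ = 11/4 ≈ 2.75, so fraction remaining f = (1/2)^(11/4) ≈ 0.1487.
Accumulation ratio R = 1/(1 − f) ≈ 1/0.8513 ≈ 1.1747.
Single-dose peak C₀ = D/Vd = 986/90 ≈ 10.956 mcg/mL.
Cmax,ss = C₀/(1 − f) ≈ 10.956/0.8513 ≈ 12.870 mcg/mL.
One interval later, Cmin,ss = Cmax,ss·e^(−kτ) ≈ 12.870 × 0.1487 ≈ 1.914 mcg/mL.
Trough 1.9 mcg/mL vs MEC 1 mcg/mL: adequate.

1.9 mcg/mL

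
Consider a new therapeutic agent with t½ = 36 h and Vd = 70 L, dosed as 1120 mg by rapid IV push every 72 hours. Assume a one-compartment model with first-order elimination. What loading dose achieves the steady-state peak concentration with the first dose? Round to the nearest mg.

1493 mg

f = (1/2)^(72/36) ≈ 0.250000; accumulation ratio R = 1/(1−f) ≈ 1.33333.
Loading dose to hit Cmax,ss on first dose: D_load = D_maint·R ≈ 1120 × 1.33333 ≈ 1493.33 mg.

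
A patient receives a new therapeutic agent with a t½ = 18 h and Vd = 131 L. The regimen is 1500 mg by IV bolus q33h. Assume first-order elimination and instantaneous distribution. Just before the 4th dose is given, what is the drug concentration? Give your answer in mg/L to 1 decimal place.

f = (1/2)^(τ/t½) = (1/2)^(33/18) ≈ 0.2806.
C₀ = D/Vd = 1500/131 ≈ 11.450 mg/L.
Before the 4th dose, 3 doses have been given. Superposition: Cmin = C₀·(f + f² + … + f^3).
≈ 11.450 × (0.2806 + 0.0787 + 0.0221) ≈ 11.450 × 0.3814 ≈ 4.367 mg/L.

4.4 mg/L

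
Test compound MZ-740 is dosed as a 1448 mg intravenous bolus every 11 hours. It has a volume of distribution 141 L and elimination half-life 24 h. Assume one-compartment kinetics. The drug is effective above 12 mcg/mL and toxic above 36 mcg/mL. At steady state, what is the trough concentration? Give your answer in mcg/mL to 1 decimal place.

τ/t½ = 11/24 ≈ 0.45833, so fraction remaining f = (1/2)^(11/24) ≈ 0.7278.
Accumulation ratio R = 1/(1 − f) ≈ 1/0.2722 ≈ 3.6738.
Single-dose peak C₀ = D/Vd = 1448/141 ≈ 10.270 mcg/mL.
Cmax,ss = C₀/(1 − f) ≈ 10.270/0.2722 ≈ 37.730 mcg/mL.
Steady-state trough Cmin,ss = Cmax,ss·f ≈ 37.730 × 0.7278 ≈ 27.460 mcg/mL.
Trough 27.5 mcg/mL vs MEC 12 mcg/mL: adequate.

27.5 mcg/mL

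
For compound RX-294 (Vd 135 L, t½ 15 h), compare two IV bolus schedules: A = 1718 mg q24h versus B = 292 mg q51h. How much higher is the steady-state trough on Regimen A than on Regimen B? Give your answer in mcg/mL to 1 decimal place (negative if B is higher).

6.0 mcg/mL

Regimen A: f = (1/2)^(24/15) ≈ 0.3299; Cmin,ss = (1718/135)·f/(1−f) ≈ 6.265 mcg/mL.
Regimen B: f = (1/2)^(51/15) ≈ 0.0947; Cmin,ss = (292/135)·f/(1−f) ≈ 0.226 mcg/mL.
Difference ≈ 6.265 − 0.226 ≈ 6.039 mcg/mL.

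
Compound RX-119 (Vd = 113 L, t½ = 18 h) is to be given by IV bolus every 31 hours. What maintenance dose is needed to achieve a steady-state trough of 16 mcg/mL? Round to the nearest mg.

4157 mg

τ/t½ = 31/18 ≈ 1.7222, so f = (1/2)^(31/18) ≈ 0.303082.
Cmin,ss = (D/Vd)·f/(1−f), so D = Cmin,ss·Vd·(1−f)/f.
D = 16 × 113 × (1−f)/f ≈ 16 × 113 × 2.29944 ≈ 4157.39 mg.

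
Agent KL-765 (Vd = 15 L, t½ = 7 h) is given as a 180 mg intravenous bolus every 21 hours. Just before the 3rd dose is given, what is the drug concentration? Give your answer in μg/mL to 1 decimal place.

1.7 μg/mL

f = (1/2)^(τ/t½) = (1/2)^(21/7) ≈ 0.1250.
C₀ = D/Vd = 180/15 ≈ 12.000 μg/mL.
Before the 3rd dose, 2 doses have been given. Superposition: Cmin = C₀·(f + f²).
≈ 12.000 × (0.1250 + 0.0156) ≈ 12.000 × 0.1406 ≈ 1.687 μg/mL.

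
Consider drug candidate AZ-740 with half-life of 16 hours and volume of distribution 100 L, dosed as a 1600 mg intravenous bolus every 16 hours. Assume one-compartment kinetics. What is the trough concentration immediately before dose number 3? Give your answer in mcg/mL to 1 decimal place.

f = (1/2)^(τ/t½) = (1/2)^(16/16) ≈ 0.5000.
C₀ = D/Vd = 1600/100 ≈ 16.000 mcg/mL.
Before the 3rd dose, 2 doses have been given. Superposition: Cmin = C₀·(f + f²).
≈ 16.000 × (0.5000 + 0.2500) ≈ 16.000 × 0.7500 ≈ 12.000 mcg/mL.

12.0 mcg/mL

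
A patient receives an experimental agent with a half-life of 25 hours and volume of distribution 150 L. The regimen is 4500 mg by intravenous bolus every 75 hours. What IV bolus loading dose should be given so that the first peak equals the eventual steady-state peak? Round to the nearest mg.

5143 mg

f = (1/2)^(75/25) ≈ 0.125000; accumulation ratio R = 1/(1−f) ≈ 1.14286.
Loading dose to hit Cmax,ss on first dose: D_load = D_maint·R ≈ 4500 × 1.14286 ≈ 5142.87 mg.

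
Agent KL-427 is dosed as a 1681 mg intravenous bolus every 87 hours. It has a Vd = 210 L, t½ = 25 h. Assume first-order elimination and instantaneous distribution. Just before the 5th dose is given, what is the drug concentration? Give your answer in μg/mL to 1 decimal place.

0.8 μg/mL

f = (1/2)^(τ/t½) = (1/2)^(87/25) ≈ 0.0896.
C₀ = D/Vd = 1681/210 ≈ 8.005 μg/mL.
Before the 5th dose, 4 doses have been given. Superposition: Cmin = C₀·(f + f² + … + f^4).
≈ 8.005 × (0.0896 + 0.0080 + 0.0007 + 0.0001) ≈ 8.005 × 0.0984 ≈ 0.788 μg/mL.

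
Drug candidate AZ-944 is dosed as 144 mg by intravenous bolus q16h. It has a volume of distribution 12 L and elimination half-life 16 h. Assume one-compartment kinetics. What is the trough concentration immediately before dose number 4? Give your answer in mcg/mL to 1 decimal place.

f = (1/2)^(τ/t½) = (1/2)^(16/16) ≈ 0.5000.
C₀ = D/Vd = 144/12 ≈ 12.000 mcg/mL.
Before the 4th dose, 3 doses have been given. Superposition: Cmin = C₀·(f + f² + … + f^3).
≈ 12.000 × (0.5000 + 0.2500 + 0.1250) ≈ 12.000 × 0.8750 ≈ 10.500 mcg/mL.

10.5 mcg/mL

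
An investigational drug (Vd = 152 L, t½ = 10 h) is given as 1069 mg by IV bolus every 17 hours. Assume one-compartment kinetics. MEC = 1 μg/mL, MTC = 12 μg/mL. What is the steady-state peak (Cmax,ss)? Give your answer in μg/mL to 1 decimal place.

10.2 μg/mL

τ/t½ = 17/10 ≈ 1.7, so fraction remaining f = (1/2)^(17/10) ≈ 0.3078.
Accumulation ratio R = 1/(1 − f) ≈ 1/0.6922 ≈ 1.4447.
Single-dose peak C₀ = D/Vd = 1069/152 ≈ 7.033 μg/mL.
Cmax,ss = C₀/(1 − f) ≈ 7.033/0.6922 ≈ 10.160 μg/mL.
Peak 10.2 μg/mL vs MTC 12 μg/mL: below toxic threshold.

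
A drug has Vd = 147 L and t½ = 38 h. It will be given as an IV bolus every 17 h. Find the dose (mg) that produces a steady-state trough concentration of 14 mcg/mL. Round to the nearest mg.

τ/t½ = 17/38 ≈ 0.44737, so f = (1/2)^(17/38) ≈ 0.733379.
Cmin,ss = (D/Vd)·f/(1−f), so D = Cmin,ss·Vd·(1−f)/f.
D = 14 × 147 × (1−f)/f ≈ 14 × 147 × 0.36355 ≈ 748.19 mg.

748 mg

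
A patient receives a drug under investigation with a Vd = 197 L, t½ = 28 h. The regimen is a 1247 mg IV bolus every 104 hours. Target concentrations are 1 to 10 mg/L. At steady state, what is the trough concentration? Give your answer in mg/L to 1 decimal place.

k = ln2/t½ = ln2/28 ≈ 0.024755 h⁻¹; fraction remaining f = e^(−kτ) = e^(−0.024755×104) ≈ 0.0762.
Single-dose peak C₀ = D/Vd = 1247/197 ≈ 6.330 mg/L.
Steady-state trough Cmin,ss = C₀·f/(1−f) ≈ 6.330 × 0.0762/0.9238 ≈ 0.522 mg/L.
Trough 0.5 mg/L vs MEC 1 mg/L: subtherapeutic.

0.5 mg/L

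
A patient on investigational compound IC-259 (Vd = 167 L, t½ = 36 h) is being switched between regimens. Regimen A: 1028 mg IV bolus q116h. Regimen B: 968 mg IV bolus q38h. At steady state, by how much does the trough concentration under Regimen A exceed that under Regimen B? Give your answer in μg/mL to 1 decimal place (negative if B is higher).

-4.6 μg/mL

Regimen A: f = (1/2)^(116/36) ≈ 0.1072; Cmin,ss = (1028/167)·f/(1−f) ≈ 0.739 μg/mL.
Regimen B: f = (1/2)^(38/36) ≈ 0.4811; Cmin,ss = (968/167)·f/(1−f) ≈ 5.374 μg/mL.
Difference ≈ 0.739 − 5.374 ≈ -4.635 μg/mL.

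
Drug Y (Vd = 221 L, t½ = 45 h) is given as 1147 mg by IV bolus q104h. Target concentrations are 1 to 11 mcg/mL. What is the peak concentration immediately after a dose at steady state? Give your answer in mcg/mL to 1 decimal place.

6.5 mcg/mL

k = ln2/t½ = ln2/45 ≈ 0.015403 h⁻¹; fraction remaining f = e^(−kτ) = e^(−0.015403×104) ≈ 0.2015.
Accumulation ratio R = 1/(1 − f) ≈ 1/0.7985 ≈ 1.2523.
Single-dose peak C₀ = D/Vd = 1147/221 ≈ 5.190 mcg/mL.
Steady-state peak Cmax,ss = C₀·R ≈ 5.190 × 1.2523 ≈ 6.499 mcg/mL.
Peak 6.5 mcg/mL vs MTC 11 mcg/mL: below toxic threshold.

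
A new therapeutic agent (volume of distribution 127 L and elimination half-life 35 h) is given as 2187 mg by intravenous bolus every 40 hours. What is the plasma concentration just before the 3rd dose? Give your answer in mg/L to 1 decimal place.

11.3 mg/L

f = (1/2)^(τ/t½) = (1/2)^(40/35) ≈ 0.4529.
C₀ = D/Vd = 2187/127 ≈ 17.220 mg/L.
Before the 3rd dose, 2 doses have been given. Superposition: Cmin = C₀·(f + f²).
≈ 17.220 × (0.4529 + 0.2051) ≈ 17.220 × 0.6580 ≈ 11.331 mg/L.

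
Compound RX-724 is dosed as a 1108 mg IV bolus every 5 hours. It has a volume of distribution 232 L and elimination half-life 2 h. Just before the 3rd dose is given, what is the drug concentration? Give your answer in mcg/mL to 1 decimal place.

f = (1/2)^(τ/t½) = (1/2)^(5/2) ≈ 0.1768.
C₀ = D/Vd = 1108/232 ≈ 4.776 mcg/mL.
Before the 3rd dose, 2 doses have been given. Superposition: Cmin = C₀·(f + f²).
≈ 4.776 × (0.1768 + 0.0313) ≈ 4.776 × 0.2081 ≈ 0.994 mcg/mL.

1.0 mcg/mL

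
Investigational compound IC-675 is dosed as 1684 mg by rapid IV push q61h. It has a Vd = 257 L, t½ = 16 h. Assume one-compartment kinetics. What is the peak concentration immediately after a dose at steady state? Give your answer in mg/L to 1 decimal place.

Over one 61-h interval, 61/16 ≈ 3.8125 half-lives elapse, leaving f ≈ 0.0712 of each dose.
Accumulation ratio R = 1/(1 − f) ≈ 1/0.9288 ≈ 1.0767.
Single-dose peak C₀ = D/Vd = 1684/257 ≈ 6.553 mg/L.
Steady-state peak Cmax,ss = C₀·R ≈ 6.553 × 1.0767 ≈ 7.056 mg/L.

7.1 mg/L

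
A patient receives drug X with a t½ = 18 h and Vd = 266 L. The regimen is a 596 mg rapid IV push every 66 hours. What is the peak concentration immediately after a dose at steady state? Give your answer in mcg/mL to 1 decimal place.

Over one 66-h interval, 66/18 ≈ 3.6667 half-lives elapse, leaving f ≈ 0.0787 of each dose.
At steady state, accumulation factor R = 1/(1 − e^(−kτ)) ≈ 1.0854.
Single-dose peak C₀ = D/Vd = 596/266 ≈ 2.241 mcg/mL.
Steady-state peak Cmax,ss = C₀·R ≈ 2.241 × 1.0854 ≈ 2.432 mcg/mL.

2.4 mcg/mL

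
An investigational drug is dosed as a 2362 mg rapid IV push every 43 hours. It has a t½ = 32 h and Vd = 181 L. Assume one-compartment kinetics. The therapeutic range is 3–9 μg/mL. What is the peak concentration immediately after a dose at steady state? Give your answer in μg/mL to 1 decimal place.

k = ln2/t½ = ln2/32 ≈ 0.021661 h⁻¹; fraction remaining f = e^(−kτ) = e^(−0.021661×43) ≈ 0.3940.
Accumulation ratio R = 1/(1 − f) ≈ 1/0.6060 ≈ 1.6502.
Single-dose peak C₀ = D/Vd = 2362/181 ≈ 13.050 μg/mL.
Steady-state peak Cmax,ss = C₀·R ≈ 13.050 × 1.6502 ≈ 21.535 μg/mL.
Peak 21.5 μg/mL vs MTC 9 μg/mL: exceeds toxic threshold.

21.5 μg/mL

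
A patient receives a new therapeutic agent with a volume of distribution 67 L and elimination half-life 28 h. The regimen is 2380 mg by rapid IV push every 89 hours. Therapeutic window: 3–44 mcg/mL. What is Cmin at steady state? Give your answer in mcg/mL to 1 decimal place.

Over one 89-h interval, 89/28 ≈ 3.1786 half-lives elapse, leaving f ≈ 0.1104 of each dose.
Each bolus raises the concentration by D/Vd = 2380/67 ≈ 35.522 mcg/mL.
Steady-state trough Cmin,ss = C₀·f/(1−f) ≈ 35.522 × 0.1104/0.8896 ≈ 4.408 mcg/mL.
Trough 4.4 mcg/mL vs MEC 3 mcg/mL: adequate.

4.4 mcg/mL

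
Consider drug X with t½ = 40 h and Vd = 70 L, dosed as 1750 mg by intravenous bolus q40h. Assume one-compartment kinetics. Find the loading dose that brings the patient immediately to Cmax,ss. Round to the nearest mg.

f = (1/2)^(40/40) ≈ 0.500000; accumulation ratio R = 1/(1−f) ≈ 2.00000.
Loading dose to hit Cmax,ss on first dose: D_load = D_maint·R ≈ 1750 × 2.00000 ≈ 3500.00 mg.

3500 mg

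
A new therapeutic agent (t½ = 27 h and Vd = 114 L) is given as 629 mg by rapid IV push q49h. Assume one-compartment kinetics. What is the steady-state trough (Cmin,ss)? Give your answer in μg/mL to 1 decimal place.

2.2 μg/mL

Over one 49-h interval, 49/27 ≈ 1.8148 half-lives elapse, leaving f ≈ 0.2842 of each dose.
Each bolus raises the concentration by D/Vd = 629/114 ≈ 5.518 μg/mL.
Steady-state trough Cmin,ss = C₀·f/(1−f) ≈ 5.518 × 0.2842/0.7158 ≈ 2.191 μg/mL.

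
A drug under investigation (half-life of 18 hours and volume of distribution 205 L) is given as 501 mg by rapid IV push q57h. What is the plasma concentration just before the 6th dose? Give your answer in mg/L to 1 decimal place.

f = (1/2)^(τ/t½) = (1/2)^(57/18) ≈ 0.1114.
C₀ = D/Vd = 501/205 ≈ 2.444 mg/L.
Before the 6th dose, 5 doses have been given. Superposition: Cmin = C₀·(f + f² + … + f^5).
≈ 2.444 × (0.1114 + 0.0124 + 0.0014 + 0.0002 + 0.0000) ≈ 2.444 × 0.1254 ≈ 0.306 mg/L.

0.3 mg/L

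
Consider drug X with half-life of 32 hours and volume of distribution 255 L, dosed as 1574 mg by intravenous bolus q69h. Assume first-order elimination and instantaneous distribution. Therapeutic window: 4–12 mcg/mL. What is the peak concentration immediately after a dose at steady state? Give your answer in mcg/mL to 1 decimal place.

k = ln2/t½ = ln2/32 ≈ 0.021661 h⁻¹; fraction remaining f = e^(−kτ) = e^(−0.021661×69) ≈ 0.2243.
At steady state, accumulation factor R = 1/(1 − e^(−kτ)) ≈ 1.2892.
Each bolus raises the concentration by D/Vd = 1574/255 ≈ 6.173 mcg/mL.
Steady-state peak Cmax,ss = C₀·R ≈ 6.173 × 1.2892 ≈ 7.958 mcg/mL.
Peak 8.0 mcg/mL vs MTC 12 mcg/mL: below toxic threshold.

8.0 mcg/mL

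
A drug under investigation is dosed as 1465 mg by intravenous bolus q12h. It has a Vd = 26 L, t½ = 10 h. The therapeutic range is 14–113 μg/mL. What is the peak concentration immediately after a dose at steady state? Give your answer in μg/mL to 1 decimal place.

τ/t½ = 12/10 ≈ 1.2, so fraction remaining f = (1/2)^(12/10) ≈ 0.4353.
Accumulation ratio R = 1/(1 − f) ≈ 1/0.5647 ≈ 1.7709.
Single-dose peak C₀ = D/Vd = 1465/26 ≈ 56.346 μg/mL.
Steady-state peak Cmax,ss = C₀·R ≈ 56.346 × 1.7709 ≈ 99.783 μg/mL.
Peak 99.8 μg/mL vs MTC 113 μg/mL: below toxic threshold.

99.8 μg/mL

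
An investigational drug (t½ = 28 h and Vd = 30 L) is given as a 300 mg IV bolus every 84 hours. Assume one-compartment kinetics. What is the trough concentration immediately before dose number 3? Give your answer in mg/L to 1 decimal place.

f = (1/2)^(τ/t½) = (1/2)^(84/28) ≈ 0.1250.
C₀ = D/Vd = 300/30 ≈ 10.000 mg/L.
Before the 3rd dose, 2 doses have been given. Superposition: Cmin = C₀·(f + f²).
≈ 10.000 × (0.1250 + 0.0156) ≈ 10.000 × 0.1406 ≈ 1.406 mg/L.

1.4 mg/L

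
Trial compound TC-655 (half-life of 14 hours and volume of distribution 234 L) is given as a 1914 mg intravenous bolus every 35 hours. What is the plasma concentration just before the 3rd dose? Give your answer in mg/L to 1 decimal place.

1.7 mg/L

f = (1/2)^(τ/t½) = (1/2)^(35/14) ≈ 0.1768.
C₀ = D/Vd = 1914/234 ≈ 8.179 mg/L.
Before the 3rd dose, 2 doses have been given. Superposition: Cmin = C₀·(f + f²).
≈ 8.179 × (0.1768 + 0.0313) ≈ 8.179 × 0.2081 ≈ 1.702 mg/L.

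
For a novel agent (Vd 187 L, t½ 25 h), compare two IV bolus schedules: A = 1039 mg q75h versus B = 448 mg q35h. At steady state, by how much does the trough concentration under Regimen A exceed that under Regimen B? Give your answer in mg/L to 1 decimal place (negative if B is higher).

-0.7 mg/L

Regimen A: f = (1/2)^(75/25) ≈ 0.1250; Cmin,ss = (1039/187)·f/(1−f) ≈ 0.794 mg/L.
Regimen B: f = (1/2)^(35/25) ≈ 0.3789; Cmin,ss = (448/187)·f/(1−f) ≈ 1.462 mg/L.
Difference ≈ 0.794 − 1.462 ≈ -0.668 mg/L.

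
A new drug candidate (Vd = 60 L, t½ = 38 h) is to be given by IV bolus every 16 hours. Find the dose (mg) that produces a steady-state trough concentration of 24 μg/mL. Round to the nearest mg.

τ/t½ = 16/38 ≈ 0.42105, so f = (1/2)^(16/38) ≈ 0.746879.
Cmin,ss = (D/Vd)·f/(1−f), so D = Cmin,ss·Vd·(1−f)/f.
D = 24 × 60 × (1−f)/f ≈ 24 × 60 × 0.33890 ≈ 488.02 mg.

488 mg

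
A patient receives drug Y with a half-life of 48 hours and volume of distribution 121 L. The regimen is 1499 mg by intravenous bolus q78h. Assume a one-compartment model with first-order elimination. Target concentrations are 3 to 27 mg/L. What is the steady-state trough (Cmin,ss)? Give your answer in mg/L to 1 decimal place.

5.9 mg/L

k = ln2/t½ = ln2/48 ≈ 0.014441 h⁻¹; fraction remaining f = e^(−kτ) = e^(−0.014441×78) ≈ 0.3242.
Accumulation ratio R = 1/(1 − f) ≈ 1/0.6758 ≈ 1.4797.
Single-dose peak C₀ = D/Vd = 1499/121 ≈ 12.388 mg/L.
Steady-state peak Cmax,ss = C₀·R ≈ 12.388 × 1.4797 ≈ 18.331 mg/L.
Steady-state trough Cmin,ss = Cmax,ss·f ≈ 18.331 × 0.3242 ≈ 5.943 mg/L.
Trough 5.9 mg/L vs MEC 3 mg/L: adequate.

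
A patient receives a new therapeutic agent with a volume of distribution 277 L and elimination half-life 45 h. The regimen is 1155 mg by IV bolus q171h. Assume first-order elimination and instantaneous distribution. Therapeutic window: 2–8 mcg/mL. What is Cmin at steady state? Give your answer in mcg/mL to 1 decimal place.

Over one 171-h interval, 171/45 ≈ 3.8 half-lives elapse, leaving f ≈ 0.0718 of each dose.
At steady state, accumulation factor R = 1/(1 − e^(−kτ)) ≈ 1.0774.
Each bolus raises the concentration by D/Vd = 1155/277 ≈ 4.170 mcg/mL.
Cmax,ss = C₀/(1 − f) ≈ 4.170/0.9282 ≈ 4.493 mcg/mL.
Steady-state trough Cmin,ss = Cmax,ss·f ≈ 4.493 × 0.0718 ≈ 0.323 mcg/mL.
Trough 0.3 mcg/mL vs MEC 2 mcg/mL: subtherapeutic.

0.3 mcg/mL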